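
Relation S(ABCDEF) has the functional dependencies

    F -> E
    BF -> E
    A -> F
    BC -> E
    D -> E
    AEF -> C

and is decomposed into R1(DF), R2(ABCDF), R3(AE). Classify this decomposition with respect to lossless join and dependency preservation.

Lossless test (chase): Rows 1 and 2 agree on F; apply F→E and equate their E entries. Rows 2 and 3 agree on A; apply A→F and equate their F entries. Rows 1 and 3 agree on F; apply F→E and equate their E entries. Rows 2 and 3 agree on AEF; apply AEF→C and equate their C entries. Row 2 is now all distinguished symbols — the join is lossless.
Dependency preservation: the restricted closure of {F} across the fragments never reaches {E}, so F → E cannot be enforced without a join — not preserved.

lossless but not dependency-preserving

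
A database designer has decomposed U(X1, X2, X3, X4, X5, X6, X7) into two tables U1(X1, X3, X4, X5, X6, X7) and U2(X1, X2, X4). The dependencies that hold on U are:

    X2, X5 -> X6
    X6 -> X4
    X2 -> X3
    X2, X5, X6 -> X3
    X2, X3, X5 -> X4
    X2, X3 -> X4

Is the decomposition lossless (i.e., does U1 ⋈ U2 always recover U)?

Common attributes: U1 ∩ U2 = {X1, X4}.
No dependency enlarges {X1, X4}, so (X1, X4)⁺ = {X1, X4}.
The closure contains neither all of U1 = {X1, X3, X4, X5, X6, X7} nor all of U2 = {X1, X2, X4}, so the common attributes are not a superkey of either fragment. The join is lossy.

No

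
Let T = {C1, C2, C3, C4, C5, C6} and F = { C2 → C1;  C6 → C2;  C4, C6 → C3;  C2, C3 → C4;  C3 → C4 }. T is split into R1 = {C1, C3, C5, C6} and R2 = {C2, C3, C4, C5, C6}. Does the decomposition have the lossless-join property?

Common attributes: R1 ∩ R2 = {C3, C5, C6}.
Closure of {C3, C5, C6}: C6 → C2 applies, adding C2; C2, C3 → C4 applies, adding C4; C2 → C1 applies, adding C1. So (C3, C5, C6)⁺ = {C1, C2, C3, C4, C5, C6}.
This closure contains every attribute of R1, so R1 ∩ R2 → R1. The join is lossless.

Yes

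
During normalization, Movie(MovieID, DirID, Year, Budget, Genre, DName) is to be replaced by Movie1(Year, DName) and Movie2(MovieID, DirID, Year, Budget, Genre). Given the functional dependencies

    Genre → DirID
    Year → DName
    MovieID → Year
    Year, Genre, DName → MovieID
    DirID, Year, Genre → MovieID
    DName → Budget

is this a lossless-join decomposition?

Common attributes: Movie1 ∩ Movie2 = {Year}.
Closure of {Year}: Year → DName applies, adding DName; DName → Budget applies, adding Budget. So (Year)⁺ = {Year, Budget, DName}.
This closure contains every attribute of Movie1, so Movie1 ∩ Movie2 → Movie1. The join is lossless.

Yes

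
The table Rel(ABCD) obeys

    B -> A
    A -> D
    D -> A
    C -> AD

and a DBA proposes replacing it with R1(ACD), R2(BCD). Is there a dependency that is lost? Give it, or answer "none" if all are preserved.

none

B → A: restricted closure across fragments reaches A.
A → D lies within R1.
D → A lies within R1.
C → AD lies within R1.
Every dependency is enforceable on the fragments, so the decomposition is dependency-preserving.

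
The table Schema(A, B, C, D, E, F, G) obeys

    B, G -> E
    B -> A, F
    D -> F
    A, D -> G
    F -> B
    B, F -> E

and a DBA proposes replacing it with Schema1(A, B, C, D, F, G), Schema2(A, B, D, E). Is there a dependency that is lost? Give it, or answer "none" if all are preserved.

B, G → E: restricted closure across fragments reaches E.
B → A, F lies within Schema1.
D → F lies within Schema1.
A, D → G lies within Schema1.
F → B lies within Schema1.
B, F → E: restricted closure across fragments reaches E.
Every dependency is enforceable on the fragments, so the decomposition is dependency-preserving.

none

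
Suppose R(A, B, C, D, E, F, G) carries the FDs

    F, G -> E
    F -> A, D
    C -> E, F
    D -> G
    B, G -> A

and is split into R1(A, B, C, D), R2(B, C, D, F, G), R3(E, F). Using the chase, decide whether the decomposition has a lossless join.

Yes

Chase test. Columns are A, B, C, D, E, F, G; row i has aⱼ where attribute j ∈ Ri, else bᵢⱼ.
Initial tableau (one row per fragment):
  row 1: a1 a2 a3 a4 b15 b16 b17
  row 2: b21 a2 a3 a4 b25 a6 a7
  row 3: b31 b32 b33 b34 a5 a6 b37
Rows 2 and 3 agree on F; apply F→A, D and equate their A, D entries.
Rows 1 and 2 agree on C; apply C→E, F and equate their E, F entries.
Rows 1 and 2 agree on D; apply D→G and equate their G entries.
Rows 1 and 3 agree on D; apply D→G and equate their G entries.
Rows 1 and 2 agree on B, G; apply B, G→A and equate their A entries.
Rows 1 and 3 agree on F, G; apply F, G→E and equate their E entries.
Row 1 is now all distinguished symbols — the join is lossless.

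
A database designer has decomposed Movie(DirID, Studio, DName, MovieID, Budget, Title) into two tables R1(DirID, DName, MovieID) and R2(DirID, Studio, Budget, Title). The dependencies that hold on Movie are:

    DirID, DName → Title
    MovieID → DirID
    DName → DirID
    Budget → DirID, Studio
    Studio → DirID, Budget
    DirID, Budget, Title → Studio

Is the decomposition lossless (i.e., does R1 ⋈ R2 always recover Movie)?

Common attributes: R1 ∩ R2 = {DirID}.
No dependency enlarges {DirID}, so (DirID)⁺ = {DirID}.
The closure contains neither all of R1 = {DirID, DName, MovieID} nor all of R2 = {DirID, Studio, Budget, Title}, so the common attributes are not a superkey of either fragment. The join is lossy.

No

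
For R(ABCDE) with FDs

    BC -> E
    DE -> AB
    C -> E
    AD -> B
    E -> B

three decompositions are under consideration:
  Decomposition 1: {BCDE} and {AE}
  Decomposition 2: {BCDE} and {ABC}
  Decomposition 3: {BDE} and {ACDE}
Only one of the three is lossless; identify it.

Decomposition 1: common = {E}, closure = {BE} → lossy.
Decomposition 2: common = {BC}, closure = {BCE} → lossy.
Decomposition 3: common = {DE}, closure = {ABDE} → lossless.

Decomposition 3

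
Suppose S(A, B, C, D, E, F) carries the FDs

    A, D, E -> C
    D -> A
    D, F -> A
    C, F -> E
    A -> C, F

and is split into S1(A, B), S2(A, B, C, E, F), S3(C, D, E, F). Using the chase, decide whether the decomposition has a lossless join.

Chase test. Columns are A, B, C, D, E, F; row i has aⱼ where attribute j ∈ Si, else bᵢⱼ.
Initial tableau (one row per fragment):
  row 1: a1 a2 b13 b14 b15 b16
  row 2: a1 a2 a3 b24 a5 a6
  row 3: b31 b32 a3 a4 a5 a6
Rows 1 and 2 agree on A; apply A→C, F and equate their C, F entries.
Rows 1 and 2 agree on C, F; apply C, F→E and equate their E entries.
No row becomes fully distinguished — the join is lossy.

No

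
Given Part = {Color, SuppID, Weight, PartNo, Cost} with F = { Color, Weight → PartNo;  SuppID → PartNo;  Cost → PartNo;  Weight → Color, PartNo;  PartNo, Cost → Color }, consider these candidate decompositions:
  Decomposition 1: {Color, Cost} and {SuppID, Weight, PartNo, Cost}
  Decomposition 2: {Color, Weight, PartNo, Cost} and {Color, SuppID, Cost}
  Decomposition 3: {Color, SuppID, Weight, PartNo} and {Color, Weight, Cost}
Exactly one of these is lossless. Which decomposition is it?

Decomposition 1: common = {Cost}, closure = {Color, PartNo, Cost} → lossless.
Decomposition 2: common = {Color, Cost}, closure = {Color, PartNo, Cost} → lossy.
Decomposition 3: common = {Color, Weight}, closure = {Color, Weight, PartNo} → lossy.

Decomposition 1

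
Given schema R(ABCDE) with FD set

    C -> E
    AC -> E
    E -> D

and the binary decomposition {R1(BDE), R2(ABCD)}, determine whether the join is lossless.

No

Common attributes: R1 ∩ R2 = {BD}.
No dependency enlarges {BD}, so (BD)⁺ = {BD}.
The closure contains neither all of R1 = {BDE} nor all of R2 = {ABCD}, so the common attributes are not a superkey of either fragment. The join is lossy.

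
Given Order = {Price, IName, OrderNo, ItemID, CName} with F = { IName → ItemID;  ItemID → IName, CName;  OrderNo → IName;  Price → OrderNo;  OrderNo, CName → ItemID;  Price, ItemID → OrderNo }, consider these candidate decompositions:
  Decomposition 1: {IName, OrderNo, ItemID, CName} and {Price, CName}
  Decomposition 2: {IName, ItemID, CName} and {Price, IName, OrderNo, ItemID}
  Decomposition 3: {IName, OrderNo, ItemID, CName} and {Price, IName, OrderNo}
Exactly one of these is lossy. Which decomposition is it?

Decomposition 1

Decomposition 1: common = {CName}, closure = {CName} → lossy.
Decomposition 2: common = {IName, ItemID}, closure = {IName, ItemID, CName} → lossless.
Decomposition 3: common = {IName, OrderNo}, closure = {IName, OrderNo, ItemID, CName} → lossless.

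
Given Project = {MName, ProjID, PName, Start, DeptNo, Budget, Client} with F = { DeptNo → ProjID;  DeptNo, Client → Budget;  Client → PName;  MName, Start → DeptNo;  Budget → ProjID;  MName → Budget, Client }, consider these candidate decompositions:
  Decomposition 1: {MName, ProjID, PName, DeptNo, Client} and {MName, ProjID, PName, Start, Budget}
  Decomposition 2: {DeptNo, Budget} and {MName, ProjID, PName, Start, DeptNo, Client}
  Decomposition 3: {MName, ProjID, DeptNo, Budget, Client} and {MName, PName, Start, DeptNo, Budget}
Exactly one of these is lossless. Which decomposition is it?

Decomposition 1: common = {MName, ProjID, PName}, closure = {MName, ProjID, PName, Budget, Client} → lossy.
Decomposition 2: common = {DeptNo}, closure = {ProjID, DeptNo} → lossy.
Decomposition 3: common = {MName, DeptNo, Budget}, closure = {MName, ProjID, PName, DeptNo, Budget, Client} → lossless.

Decomposition 3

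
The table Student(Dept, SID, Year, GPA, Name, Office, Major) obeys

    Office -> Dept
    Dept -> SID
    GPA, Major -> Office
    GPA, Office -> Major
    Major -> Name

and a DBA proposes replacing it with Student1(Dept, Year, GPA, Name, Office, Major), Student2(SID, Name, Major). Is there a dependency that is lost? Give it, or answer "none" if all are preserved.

Check Dept → SID: no single fragment contains all of {Dept, SID}, and the restricted closure of {Dept} across the fragments never reaches {SID}.
Office → Dept is preserved.
GPA, Major → Office is preserved.
GPA, Office → Major is preserved.
Major → Name is preserved.

Dept -> SID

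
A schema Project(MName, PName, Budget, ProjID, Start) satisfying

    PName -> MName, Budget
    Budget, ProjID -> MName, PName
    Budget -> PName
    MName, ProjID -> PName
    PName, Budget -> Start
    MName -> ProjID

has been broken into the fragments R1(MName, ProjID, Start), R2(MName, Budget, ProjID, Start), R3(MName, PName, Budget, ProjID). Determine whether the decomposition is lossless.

Chase test. Columns are MName, PName, Budget, ProjID, Start; row i has aⱼ where attribute j ∈ Ri, else bᵢⱼ.
Initial tableau (one row per fragment):
  row 1: a1 b12 b13 a4 a5
  row 2: a1 b22 a3 a4 a5
  row 3: a1 a2 a3 a4 b35
Rows 2 and 3 agree on Budget, ProjID; apply Budget, ProjID→MName, PName and equate their MName, PName entries.
Rows 1 and 2 agree on MName, ProjID; apply MName, ProjID→PName and equate their PName entries.
Rows 2 and 3 agree on PName, Budget; apply PName, Budget→Start and equate their Start entries.
Rows 1 and 2 agree on PName; apply PName→MName, Budget and equate their MName, Budget entries.
Row 1 is now all distinguished symbols — the join is lossless.

Yes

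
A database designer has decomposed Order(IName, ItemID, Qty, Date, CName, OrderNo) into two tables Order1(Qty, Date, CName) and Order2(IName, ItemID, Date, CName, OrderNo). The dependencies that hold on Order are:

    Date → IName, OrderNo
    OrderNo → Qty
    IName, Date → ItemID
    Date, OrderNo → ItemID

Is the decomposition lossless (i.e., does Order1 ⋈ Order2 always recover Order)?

Common attributes: Order1 ∩ Order2 = {Date, CName}.
Closure of {Date, CName}: Date → IName, OrderNo applies, adding IName, OrderNo; OrderNo → Qty applies, adding Qty; IName, Date → ItemID applies, adding ItemID. So (Date, CName)⁺ = {IName, ItemID, Qty, Date, CName, OrderNo}.
This closure contains every attribute of Order1, so Order1 ∩ Order2 → Order1. The join is lossless.

Yes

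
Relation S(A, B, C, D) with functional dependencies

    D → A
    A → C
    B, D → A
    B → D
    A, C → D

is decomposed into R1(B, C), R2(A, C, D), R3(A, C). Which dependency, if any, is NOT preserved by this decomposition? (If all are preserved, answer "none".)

Check B → D: no single fragment contains all of {B, D}, and the restricted closure of {B} across the fragments never reaches {D}.
D → A is preserved.
A → C is preserved.
B, D → A is preserved.
A, C → D is preserved.

B → D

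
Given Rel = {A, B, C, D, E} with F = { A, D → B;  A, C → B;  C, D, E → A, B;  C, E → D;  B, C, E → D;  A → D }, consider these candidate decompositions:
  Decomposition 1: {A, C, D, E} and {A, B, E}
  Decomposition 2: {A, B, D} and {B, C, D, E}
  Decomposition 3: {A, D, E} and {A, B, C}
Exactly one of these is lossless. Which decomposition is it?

Decomposition 1: common = {A, E}, closure = {A, B, D, E} → lossless.
Decomposition 2: common = {B, D}, closure = {B, D} → lossy.
Decomposition 3: common = {A}, closure = {A, B, D} → lossy.

Decomposition 1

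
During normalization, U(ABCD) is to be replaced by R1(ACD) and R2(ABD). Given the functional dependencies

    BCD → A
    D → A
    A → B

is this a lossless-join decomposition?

Yes

Common attributes: R1 ∩ R2 = {AD}.
Closure of {AD}: A → B applies, adding B. So (AD)⁺ = {ABD}.
This closure contains every attribute of R2, so R1 ∩ R2 → R2. The join is lossless.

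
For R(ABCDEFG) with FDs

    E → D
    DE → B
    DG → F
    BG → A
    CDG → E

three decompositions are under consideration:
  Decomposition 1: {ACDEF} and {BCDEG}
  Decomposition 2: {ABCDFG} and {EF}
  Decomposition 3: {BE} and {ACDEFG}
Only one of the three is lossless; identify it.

Decomposition 1: common = {CDE}, closure = {BCDE} → lossy.
Decomposition 2: common = {F}, closure = {F} → lossy.
Decomposition 3: common = {E}, closure = {BDE} → lossless.

Decomposition 3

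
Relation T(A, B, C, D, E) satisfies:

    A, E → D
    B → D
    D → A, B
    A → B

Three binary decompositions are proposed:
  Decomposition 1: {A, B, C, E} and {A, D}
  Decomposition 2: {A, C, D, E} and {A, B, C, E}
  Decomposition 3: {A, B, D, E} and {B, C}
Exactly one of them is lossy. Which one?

Decomposition 3

Decomposition 1: common = {A}, closure = {A, B, D} → lossless.
Decomposition 2: common = {A, C, E}, closure = {A, B, C, D, E} → lossless.
Decomposition 3: common = {B}, closure = {A, B, D} → lossy.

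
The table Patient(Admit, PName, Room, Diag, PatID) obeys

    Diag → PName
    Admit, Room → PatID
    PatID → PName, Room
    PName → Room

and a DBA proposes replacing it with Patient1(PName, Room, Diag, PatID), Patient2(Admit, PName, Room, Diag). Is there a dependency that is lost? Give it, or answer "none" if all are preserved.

Admit, Room → PatID

Check Admit, Room → PatID: no single fragment contains all of {Admit, Room, PatID}, and the restricted closure of {Admit, Room} across the fragments never reaches {PatID}.
Diag → PName is preserved.
PatID → PName, Room is preserved.
PName → Room is preserved.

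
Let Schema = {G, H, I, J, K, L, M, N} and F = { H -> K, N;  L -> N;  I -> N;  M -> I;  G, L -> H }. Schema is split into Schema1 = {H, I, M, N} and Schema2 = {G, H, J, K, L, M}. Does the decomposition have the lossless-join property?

Yes

Common attributes: Schema1 ∩ Schema2 = {H, M}.
Closure of {H, M}: H → K, N applies, adding K, N; M → I applies, adding I. So (H, M)⁺ = {H, I, K, M, N}.
This closure contains every attribute of Schema1, so Schema1 ∩ Schema2 → Schema1. The join is lossless.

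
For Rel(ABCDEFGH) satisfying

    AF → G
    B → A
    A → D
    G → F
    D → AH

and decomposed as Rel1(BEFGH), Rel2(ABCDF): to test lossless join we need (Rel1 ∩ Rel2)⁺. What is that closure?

Rel1 ∩ Rel2 = {BF}.
B → A applies, adding A
A → D applies, adding D
D → AH applies, adding H
AF → G applies, adding G
Closure: {ABDFGH}.

ABDFGH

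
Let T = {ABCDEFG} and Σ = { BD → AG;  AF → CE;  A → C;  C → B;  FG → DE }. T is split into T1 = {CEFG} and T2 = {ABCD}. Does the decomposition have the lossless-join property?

Common attributes: T1 ∩ T2 = {C}.
Closure of {C}: C → B applies, adding B. So (C)⁺ = {BC}.
The closure contains neither all of T1 = {CEFG} nor all of T2 = {ABCD}, so the common attributes are not a superkey of either fragment. The join is lossy.

No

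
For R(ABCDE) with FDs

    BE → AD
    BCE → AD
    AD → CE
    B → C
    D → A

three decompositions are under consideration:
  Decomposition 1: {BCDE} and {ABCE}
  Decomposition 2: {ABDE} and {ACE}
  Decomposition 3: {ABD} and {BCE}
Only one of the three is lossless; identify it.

Decomposition 1

Decomposition 1: common = {BCE}, closure = {ABCDE} → lossless.
Decomposition 2: common = {AE}, closure = {AE} → lossy.
Decomposition 3: common = {B}, closure = {BC} → lossy.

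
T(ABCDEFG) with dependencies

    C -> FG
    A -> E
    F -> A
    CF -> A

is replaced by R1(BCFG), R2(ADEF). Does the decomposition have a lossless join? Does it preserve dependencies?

lossy but dependency-preserving

Lossless test: (F)⁺ = {AEF}, which is a superkey of neither fragment — lossy.
Dependency preservation: CF → A is not contained in any single fragment, but the restricted closure of its left-hand side across the fragments still reaches the right-hand side; the remaining FDs each lie inside some fragment. All dependencies are preserved.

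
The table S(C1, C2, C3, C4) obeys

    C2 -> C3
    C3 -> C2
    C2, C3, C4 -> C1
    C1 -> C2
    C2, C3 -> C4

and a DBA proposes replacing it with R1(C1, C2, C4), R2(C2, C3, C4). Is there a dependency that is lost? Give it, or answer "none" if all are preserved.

C2 → C3 lies within R2.
C3 → C2 lies within R2.
C2, C3, C4 → C1: restricted closure across fragments reaches C1.
C1 → C2 lies within R1.
C2, C3 → C4 lies within R2.
Every dependency is enforceable on the fragments, so the decomposition is dependency-preserving.

none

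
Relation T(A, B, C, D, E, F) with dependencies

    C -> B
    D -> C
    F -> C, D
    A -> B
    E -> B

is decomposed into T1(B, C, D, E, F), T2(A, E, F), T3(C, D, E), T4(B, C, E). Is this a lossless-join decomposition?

Yes

Chase test. Columns are A, B, C, D, E, F; row i has aⱼ where attribute j ∈ Ti, else bᵢⱼ.
Initial tableau (one row per fragment):
  row 1: b11 a2 a3 a4 a5 a6
  row 2: a1 b22 b23 b24 a5 a6
  row 3: b31 b32 a3 a4 a5 b36
  row 4: b41 a2 a3 b44 a5 b46
Rows 1 and 3 agree on C; apply C→B and equate their B entries.
Rows 1 and 2 agree on F; apply F→C, D and equate their C, D entries.
Rows 1 and 2 agree on E; apply E→B and equate their B entries.
Row 2 is now all distinguished symbols — the join is lossless.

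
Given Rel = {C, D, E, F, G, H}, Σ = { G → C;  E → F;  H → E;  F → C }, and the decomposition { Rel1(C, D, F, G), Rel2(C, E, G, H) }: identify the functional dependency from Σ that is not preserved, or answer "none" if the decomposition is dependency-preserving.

E → F

Check E → F: no single fragment contains all of {E, F}, and the restricted closure of {E} across the fragments never reaches {F}.
G → C is preserved.
H → E is preserved.
F → C is preserved.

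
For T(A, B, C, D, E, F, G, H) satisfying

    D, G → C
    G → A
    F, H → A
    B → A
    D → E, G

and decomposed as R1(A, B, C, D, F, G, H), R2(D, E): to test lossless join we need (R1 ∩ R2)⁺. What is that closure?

R1 ∩ R2 = {D}.
D → E, G applies, adding E, G
D, G → C applies, adding C
G → A applies, adding A
Closure: {A, C, D, E, G}.

A, C, D, E, G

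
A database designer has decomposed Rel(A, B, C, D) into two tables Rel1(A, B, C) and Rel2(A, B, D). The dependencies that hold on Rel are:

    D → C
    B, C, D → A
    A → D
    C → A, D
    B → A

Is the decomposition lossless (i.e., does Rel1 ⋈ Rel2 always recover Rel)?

Yes

Common attributes: Rel1 ∩ Rel2 = {A, B}.
Closure of {A, B}: A → D applies, adding D; D → C applies, adding C. So (A, B)⁺ = {A, B, C, D}.
This closure contains every attribute of Rel1, so Rel1 ∩ Rel2 → Rel1. The join is lossless.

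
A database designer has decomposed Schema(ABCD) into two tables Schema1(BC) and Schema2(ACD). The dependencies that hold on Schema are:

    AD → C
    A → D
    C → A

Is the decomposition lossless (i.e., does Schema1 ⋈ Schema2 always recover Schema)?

Yes

Common attributes: Schema1 ∩ Schema2 = {C}.
Closure of {C}: C → A applies, adding A; A → D applies, adding D. So (C)⁺ = {ACD}.
This closure contains every attribute of Schema2, so Schema1 ∩ Schema2 → Schema2. The join is lossless.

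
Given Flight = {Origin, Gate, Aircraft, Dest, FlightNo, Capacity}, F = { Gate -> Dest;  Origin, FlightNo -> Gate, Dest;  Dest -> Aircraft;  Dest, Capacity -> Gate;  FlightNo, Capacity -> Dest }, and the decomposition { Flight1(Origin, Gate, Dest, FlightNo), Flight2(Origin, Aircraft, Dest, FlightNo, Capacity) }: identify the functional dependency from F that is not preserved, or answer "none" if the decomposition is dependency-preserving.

Check Dest, Capacity → Gate: no single fragment contains all of {Gate, Dest, Capacity}, and the restricted closure of {Dest, Capacity} across the fragments never reaches {Gate}.
Gate → Dest is preserved.
Origin, FlightNo → Gate, Dest is preserved.
Dest → Aircraft is preserved.
FlightNo, Capacity → Dest is preserved.

Dest, Capacity -> Gate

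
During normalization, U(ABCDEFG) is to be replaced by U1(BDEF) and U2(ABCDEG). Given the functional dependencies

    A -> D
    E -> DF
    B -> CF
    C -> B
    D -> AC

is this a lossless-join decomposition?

Common attributes: U1 ∩ U2 = {BDE}.
Closure of {BDE}: E → DF applies, adding F; B → CF applies, adding C; D → AC applies, adding A. So (BDE)⁺ = {ABCDEF}.
This closure contains every attribute of U1, so U1 ∩ U2 → U1. The join is lossless.

Yes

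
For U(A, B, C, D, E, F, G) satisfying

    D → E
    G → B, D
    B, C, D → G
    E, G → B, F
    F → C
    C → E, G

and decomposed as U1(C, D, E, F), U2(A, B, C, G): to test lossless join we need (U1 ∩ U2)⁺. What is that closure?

B, C, D, E, F, G

U1 ∩ U2 = {C}.
C → E, G applies, adding E, G
G → B, D applies, adding B, D
E, G → B, F applies, adding F
Closure: {B, C, D, E, F, G}.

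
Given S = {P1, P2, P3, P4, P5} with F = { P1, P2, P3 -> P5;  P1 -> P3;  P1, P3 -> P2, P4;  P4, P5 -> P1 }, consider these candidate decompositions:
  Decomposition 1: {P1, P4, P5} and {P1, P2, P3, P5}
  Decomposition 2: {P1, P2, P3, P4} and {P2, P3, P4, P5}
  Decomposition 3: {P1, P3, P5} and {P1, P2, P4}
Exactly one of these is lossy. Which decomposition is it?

Decomposition 1: common = {P1, P5}, closure = {P1, P2, P3, P4, P5} → lossless.
Decomposition 2: common = {P2, P3, P4}, closure = {P2, P3, P4} → lossy.
Decomposition 3: common = {P1}, closure = {P1, P2, P3, P4, P5} → lossless.

Decomposition 2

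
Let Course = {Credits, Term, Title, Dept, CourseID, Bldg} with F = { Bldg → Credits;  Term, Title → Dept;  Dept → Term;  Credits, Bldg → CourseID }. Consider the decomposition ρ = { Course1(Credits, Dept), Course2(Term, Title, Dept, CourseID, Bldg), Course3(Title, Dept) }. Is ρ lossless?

Chase test. Columns are Credits, Term, Title, Dept, CourseID, Bldg; row i has aⱼ where attribute j ∈ Coursei, else bᵢⱼ.
Initial tableau (one row per fragment):
  row 1: a1 b12 b13 a4 b15 b16
  row 2: b21 a2 a3 a4 a5 a6
  row 3: b31 b32 a3 a4 b35 b36
Rows 1 and 2 agree on Dept; apply Dept→Term and equate their Term entries.
Rows 1 and 3 agree on Dept; apply Dept→Term and equate their Term entries.
No row becomes fully distinguished — the join is lossy.

No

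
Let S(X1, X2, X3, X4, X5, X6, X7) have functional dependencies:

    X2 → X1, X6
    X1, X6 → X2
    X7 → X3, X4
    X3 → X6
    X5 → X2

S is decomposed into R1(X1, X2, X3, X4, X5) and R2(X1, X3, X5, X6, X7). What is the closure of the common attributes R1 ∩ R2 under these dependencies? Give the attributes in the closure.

X1, X2, X3, X5, X6

R1 ∩ R2 = {X1, X3, X5}.
X3 → X6 applies, adding X6
X5 → X2 applies, adding X2
Closure: {X1, X2, X3, X5, X6}.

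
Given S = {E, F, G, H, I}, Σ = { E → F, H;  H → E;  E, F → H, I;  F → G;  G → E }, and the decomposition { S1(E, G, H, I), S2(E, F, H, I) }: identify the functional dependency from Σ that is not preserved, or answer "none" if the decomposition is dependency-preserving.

E → F, H lies within S2.
H → E lies within S1.
E, F → H, I lies within S2.
F → G: restricted closure across fragments reaches G.
G → E lies within S1.
Every dependency is enforceable on the fragments, so the decomposition is dependency-preserving.

none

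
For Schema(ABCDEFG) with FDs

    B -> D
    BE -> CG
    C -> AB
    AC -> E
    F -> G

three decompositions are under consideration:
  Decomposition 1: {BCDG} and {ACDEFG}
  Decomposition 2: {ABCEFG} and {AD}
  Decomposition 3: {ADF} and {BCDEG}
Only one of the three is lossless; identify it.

Decomposition 1

Decomposition 1: common = {CDG}, closure = {ABCDEG} → lossless.
Decomposition 2: common = {A}, closure = {A} → lossy.
Decomposition 3: common = {D}, closure = {D} → lossy.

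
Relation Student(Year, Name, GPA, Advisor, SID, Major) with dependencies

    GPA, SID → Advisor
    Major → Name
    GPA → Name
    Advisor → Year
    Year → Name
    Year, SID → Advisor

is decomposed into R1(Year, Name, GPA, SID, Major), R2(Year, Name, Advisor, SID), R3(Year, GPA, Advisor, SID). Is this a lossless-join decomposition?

Yes

Chase test. Columns are Year, Name, GPA, Advisor, SID, Major; row i has aⱼ where attribute j ∈ Ri, else bᵢⱼ.
Initial tableau (one row per fragment):
  row 1: a1 a2 a3 b14 a5 a6
  row 2: a1 a2 b23 a4 a5 b26
  row 3: a1 b32 a3 a4 a5 b36
Rows 1 and 3 agree on GPA, SID; apply GPA, SID→Advisor and equate their Advisor entries.
Rows 1 and 3 agree on GPA; apply GPA→Name and equate their Name entries.
Row 1 is now all distinguished symbols — the join is lossless.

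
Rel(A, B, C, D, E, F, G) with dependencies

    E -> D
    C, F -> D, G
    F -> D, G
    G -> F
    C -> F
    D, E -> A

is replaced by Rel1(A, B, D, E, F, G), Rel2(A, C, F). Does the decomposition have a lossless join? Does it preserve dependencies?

lossy but dependency-preserving

Lossless test: (A, F)⁺ = {A, D, F, G}, which is a superkey of neither fragment — lossy.
Dependency preservation: C, F → D, G is not contained in any single fragment, but the restricted closure of its left-hand side across the fragments still reaches the right-hand side; the remaining FDs each lie inside some fragment. All dependencies are preserved.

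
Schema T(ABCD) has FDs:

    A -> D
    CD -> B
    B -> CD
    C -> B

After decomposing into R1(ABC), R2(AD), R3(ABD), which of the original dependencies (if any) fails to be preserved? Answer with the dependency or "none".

none

A → D lies within R2.
CD → B: restricted closure across fragments reaches B.
B → CD: restricted closure across fragments reaches CD.
C → B lies within R1.
Every dependency is enforceable on the fragments, so the decomposition is dependency-preserving.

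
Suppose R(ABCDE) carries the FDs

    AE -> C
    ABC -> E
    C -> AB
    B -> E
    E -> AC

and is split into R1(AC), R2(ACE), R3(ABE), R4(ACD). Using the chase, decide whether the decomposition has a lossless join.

Chase test. Columns are ABCDE; row i has aⱼ where attribute j ∈ Ri, else bᵢⱼ.
Initial tableau (one row per fragment):
  row 1: a1 b12 a3 b14 b15
  row 2: a1 b22 a3 b24 a5
  row 3: a1 a2 b33 b34 a5
  row 4: a1 b42 a3 a4 b45
Rows 2 and 3 agree on AE; apply AE→C and equate their C entries.
Rows 1 and 2 agree on C; apply C→AB and equate their AB entries.
Rows 1 and 3 agree on C; apply C→AB and equate their AB entries.
Rows 1 and 4 agree on C; apply C→AB and equate their AB entries.
Rows 1 and 2 agree on B; apply B→E and equate their E entries.
Rows 1 and 4 agree on B; apply B→E and equate their E entries.
Row 4 is now all distinguished symbols — the join is lossless.

Yes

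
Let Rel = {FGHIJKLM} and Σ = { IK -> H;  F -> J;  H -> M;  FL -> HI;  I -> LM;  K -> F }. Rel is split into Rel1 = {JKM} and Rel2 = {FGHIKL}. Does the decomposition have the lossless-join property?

Common attributes: Rel1 ∩ Rel2 = {K}.
Closure of {K}: K → F applies, adding F; F → J applies, adding J. So (K)⁺ = {FJK}.
The closure contains neither all of Rel1 = {JKM} nor all of Rel2 = {FGHIKL}, so the common attributes are not a superkey of either fragment. The join is lossy.

No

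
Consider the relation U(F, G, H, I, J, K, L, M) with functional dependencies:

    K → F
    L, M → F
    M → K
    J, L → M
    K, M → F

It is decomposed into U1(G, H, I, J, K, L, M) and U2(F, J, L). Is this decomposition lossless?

Common attributes: U1 ∩ U2 = {J, L}.
Closure of {J, L}: J, L → M applies, adding M; L, M → F applies, adding F; M → K applies, adding K. So (J, L)⁺ = {F, J, K, L, M}.
This closure contains every attribute of U2, so U1 ∩ U2 → U2. The join is lossless.

Yes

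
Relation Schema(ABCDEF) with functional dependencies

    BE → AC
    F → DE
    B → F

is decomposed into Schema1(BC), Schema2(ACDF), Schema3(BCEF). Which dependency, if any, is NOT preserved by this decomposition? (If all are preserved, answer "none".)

BE → AC

Check BE → AC: no single fragment contains all of {ABCE}, and the restricted closure of {BE} across the fragments never reaches {AC}.
F → DE is preserved.
B → F is preserved.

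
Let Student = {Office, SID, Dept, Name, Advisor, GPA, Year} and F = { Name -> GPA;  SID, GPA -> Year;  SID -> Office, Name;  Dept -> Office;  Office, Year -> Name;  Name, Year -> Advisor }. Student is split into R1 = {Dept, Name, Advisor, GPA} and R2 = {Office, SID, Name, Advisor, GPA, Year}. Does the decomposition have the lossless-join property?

No

Common attributes: R1 ∩ R2 = {Name, Advisor, GPA}.
No dependency enlarges {Name, Advisor, GPA}, so (Name, Advisor, GPA)⁺ = {Name, Advisor, GPA}.
The closure contains neither all of R1 = {Dept, Name, Advisor, GPA} nor all of R2 = {Office, SID, Name, Advisor, GPA, Year}, so the common attributes are not a superkey of either fragment. The join is lossy.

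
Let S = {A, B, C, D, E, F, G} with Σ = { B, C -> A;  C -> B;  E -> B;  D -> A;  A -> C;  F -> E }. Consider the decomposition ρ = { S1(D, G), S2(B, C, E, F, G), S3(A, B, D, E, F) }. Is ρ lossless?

No

Chase test. Columns are A, B, C, D, E, F, G; row i has aⱼ where attribute j ∈ Si, else bᵢⱼ.
Initial tableau (one row per fragment):
  row 1: b11 b12 b13 a4 b15 b16 a7
  row 2: b21 a2 a3 b24 a5 a6 a7
  row 3: a1 a2 b33 a4 a5 a6 b37
Rows 1 and 3 agree on D; apply D→A and equate their A entries.
Rows 1 and 3 agree on A; apply A→C and equate their C entries.
Rows 1 and 3 agree on C; apply C→B and equate their B entries.
No row becomes fully distinguished — the join is lossy.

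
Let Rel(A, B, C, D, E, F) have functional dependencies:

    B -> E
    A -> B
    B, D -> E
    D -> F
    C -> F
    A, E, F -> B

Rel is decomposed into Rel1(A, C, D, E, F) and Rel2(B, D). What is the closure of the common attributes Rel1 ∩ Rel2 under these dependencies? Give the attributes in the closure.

D, F

Rel1 ∩ Rel2 = {D}.
D → F applies, adding F
Closure: {D, F}.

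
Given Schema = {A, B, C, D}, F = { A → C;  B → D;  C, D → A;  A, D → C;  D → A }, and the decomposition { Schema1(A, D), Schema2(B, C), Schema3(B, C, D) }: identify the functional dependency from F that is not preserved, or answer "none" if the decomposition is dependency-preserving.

A → C

Check A → C: no single fragment contains all of {A, C}, and the restricted closure of {A} across the fragments never reaches {C}.
B → D is preserved.
C, D → A is preserved.
A, D → C is preserved.
D → A is preserved.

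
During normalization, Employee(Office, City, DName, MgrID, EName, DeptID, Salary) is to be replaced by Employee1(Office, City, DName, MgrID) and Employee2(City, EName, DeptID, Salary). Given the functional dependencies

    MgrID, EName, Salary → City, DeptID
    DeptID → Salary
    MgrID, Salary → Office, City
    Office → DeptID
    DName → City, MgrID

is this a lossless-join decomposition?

Common attributes: Employee1 ∩ Employee2 = {City}.
No dependency enlarges {City}, so (City)⁺ = {City}.
The closure contains neither all of Employee1 = {Office, City, DName, MgrID} nor all of Employee2 = {City, EName, DeptID, Salary}, so the common attributes are not a superkey of either fragment. The join is lossy.

No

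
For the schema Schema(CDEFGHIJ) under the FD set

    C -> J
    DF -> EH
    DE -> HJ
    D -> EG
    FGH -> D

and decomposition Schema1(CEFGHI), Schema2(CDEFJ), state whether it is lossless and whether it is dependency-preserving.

Lossless test: (CEF)⁺ = {CEFJ}, which is a superkey of neither fragment — lossy.
Dependency preservation: the restricted closure of {DF} across the fragments never reaches {EH}, so DF → EH cannot be enforced without a join — not preserved.

lossy and not dependency-preserving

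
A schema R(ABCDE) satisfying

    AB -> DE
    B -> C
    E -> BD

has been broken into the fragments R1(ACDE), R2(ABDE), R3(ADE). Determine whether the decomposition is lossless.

Yes

Chase test. Columns are ABCDE; row i has aⱼ where attribute j ∈ Ri, else bᵢⱼ.
Initial tableau (one row per fragment):
  row 1: a1 b12 a3 a4 a5
  row 2: a1 a2 b23 a4 a5
  row 3: a1 b32 b33 a4 a5
Rows 1 and 2 agree on E; apply E→BD and equate their BD entries.
Rows 1 and 3 agree on E; apply E→BD and equate their BD entries.
Rows 1 and 2 agree on B; apply B→C and equate their C entries.
Rows 1 and 3 agree on B; apply B→C and equate their C entries.
Row 1 is now all distinguished symbols — the join is lossless.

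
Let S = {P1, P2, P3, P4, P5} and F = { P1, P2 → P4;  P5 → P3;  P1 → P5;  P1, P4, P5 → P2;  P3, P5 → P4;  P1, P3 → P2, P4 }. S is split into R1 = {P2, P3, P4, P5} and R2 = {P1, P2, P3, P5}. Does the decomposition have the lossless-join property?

Common attributes: R1 ∩ R2 = {P2, P3, P5}.
Closure of {P2, P3, P5}: P3, P5 → P4 applies, adding P4. So (P2, P3, P5)⁺ = {P2, P3, P4, P5}.
This closure contains every attribute of R1, so R1 ∩ R2 → R1. The join is lossless.

Yes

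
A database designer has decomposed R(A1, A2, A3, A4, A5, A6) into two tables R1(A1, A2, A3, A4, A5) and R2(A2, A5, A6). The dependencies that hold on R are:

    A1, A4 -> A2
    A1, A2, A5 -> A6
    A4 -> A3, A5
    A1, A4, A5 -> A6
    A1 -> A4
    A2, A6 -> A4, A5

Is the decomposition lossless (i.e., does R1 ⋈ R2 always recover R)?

No

Common attributes: R1 ∩ R2 = {A2, A5}.
No dependency enlarges {A2, A5}, so (A2, A5)⁺ = {A2, A5}.
The closure contains neither all of R1 = {A1, A2, A3, A4, A5} nor all of R2 = {A2, A5, A6}, so the common attributes are not a superkey of either fragment. The join is lossy.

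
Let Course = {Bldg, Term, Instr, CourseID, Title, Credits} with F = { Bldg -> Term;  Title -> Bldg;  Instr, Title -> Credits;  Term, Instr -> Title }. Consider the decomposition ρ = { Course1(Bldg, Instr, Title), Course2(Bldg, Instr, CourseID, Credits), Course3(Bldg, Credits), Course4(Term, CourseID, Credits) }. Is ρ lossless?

No

Chase test. Columns are Bldg, Term, Instr, CourseID, Title, Credits; row i has aⱼ where attribute j ∈ Coursei, else bᵢⱼ.
Initial tableau (one row per fragment):
  row 1: a1 b12 a3 b14 a5 b16
  row 2: a1 b22 a3 a4 b25 a6
  row 3: a1 b32 b33 b34 b35 a6
  row 4: b41 a2 b43 a4 b45 a6
Rows 1 and 2 agree on Bldg; apply Bldg→Term and equate their Term entries.
Rows 1 and 3 agree on Bldg; apply Bldg→Term and equate their Term entries.
Rows 1 and 2 agree on Term, Instr; apply Term, Instr→Title and equate their Title entries.
Rows 1 and 2 agree on Instr, Title; apply Instr, Title→Credits and equate their Credits entries.
No row becomes fully distinguished — the join is lossy.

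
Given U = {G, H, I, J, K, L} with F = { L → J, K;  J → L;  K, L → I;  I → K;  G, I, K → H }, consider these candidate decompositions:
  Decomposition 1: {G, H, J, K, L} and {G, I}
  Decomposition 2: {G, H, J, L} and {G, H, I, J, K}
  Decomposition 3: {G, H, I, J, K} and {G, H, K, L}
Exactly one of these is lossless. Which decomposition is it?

Decomposition 1: common = {G}, closure = {G} → lossy.
Decomposition 2: common = {G, H, J}, closure = {G, H, I, J, K, L} → lossless.
Decomposition 3: common = {G, H, K}, closure = {G, H, K} → lossy.

Decomposition 2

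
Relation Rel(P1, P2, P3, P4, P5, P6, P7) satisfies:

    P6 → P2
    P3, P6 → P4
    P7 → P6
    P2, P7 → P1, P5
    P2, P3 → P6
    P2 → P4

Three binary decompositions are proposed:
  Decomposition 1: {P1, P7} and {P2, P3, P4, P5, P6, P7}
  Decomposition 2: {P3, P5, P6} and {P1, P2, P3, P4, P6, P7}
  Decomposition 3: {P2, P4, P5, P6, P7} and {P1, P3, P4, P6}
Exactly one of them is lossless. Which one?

Decomposition 1

Decomposition 1: common = {P7}, closure = {P1, P2, P4, P5, P6, P7} → lossless.
Decomposition 2: common = {P3, P6}, closure = {P2, P3, P4, P6} → lossy.
Decomposition 3: common = {P4, P6}, closure = {P2, P4, P6} → lossy.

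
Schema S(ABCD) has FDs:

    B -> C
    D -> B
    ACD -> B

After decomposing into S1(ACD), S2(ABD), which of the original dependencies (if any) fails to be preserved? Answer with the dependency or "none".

Check B → C: no single fragment contains all of {BC}, and the restricted closure of {B} across the fragments never reaches {C}.
D → B is preserved.
ACD → B is preserved.

B -> C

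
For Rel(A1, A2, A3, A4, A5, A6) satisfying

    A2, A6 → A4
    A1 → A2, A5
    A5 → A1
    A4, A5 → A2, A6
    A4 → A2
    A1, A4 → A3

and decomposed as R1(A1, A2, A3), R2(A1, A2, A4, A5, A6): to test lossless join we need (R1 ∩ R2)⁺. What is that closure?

R1 ∩ R2 = {A1, A2}.
A1 → A2, A5 applies, adding A5
Closure: {A1, A2, A5}.

A1, A2, A5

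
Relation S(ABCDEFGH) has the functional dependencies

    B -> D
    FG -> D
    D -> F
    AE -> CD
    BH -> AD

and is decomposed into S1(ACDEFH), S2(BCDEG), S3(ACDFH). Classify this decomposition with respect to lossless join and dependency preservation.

Lossless test (chase): Rows 1 and 2 agree on D; apply D→F and equate their F entries. No row becomes fully distinguished — the join is lossy.
Dependency preservation: the restricted closure of {FG} across the fragments never reaches {D}, so FG → D cannot be enforced without a join — not preserved.

lossy and not dependency-preserving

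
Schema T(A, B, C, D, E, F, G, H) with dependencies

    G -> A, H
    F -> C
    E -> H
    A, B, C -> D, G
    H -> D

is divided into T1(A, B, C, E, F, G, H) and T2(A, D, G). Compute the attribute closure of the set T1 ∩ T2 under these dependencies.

T1 ∩ T2 = {A, G}.
G → A, H applies, adding H
H → D applies, adding D
Closure: {A, D, G, H}.

A, D, G, H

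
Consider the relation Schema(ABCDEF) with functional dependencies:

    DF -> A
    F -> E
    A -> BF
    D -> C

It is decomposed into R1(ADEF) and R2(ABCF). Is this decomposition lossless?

No

Common attributes: R1 ∩ R2 = {AF}.
Closure of {AF}: F → E applies, adding E; A → BF applies, adding B. So (AF)⁺ = {ABEF}.
The closure contains neither all of R1 = {ADEF} nor all of R2 = {ABCF}, so the common attributes are not a superkey of either fragment. The join is lossy.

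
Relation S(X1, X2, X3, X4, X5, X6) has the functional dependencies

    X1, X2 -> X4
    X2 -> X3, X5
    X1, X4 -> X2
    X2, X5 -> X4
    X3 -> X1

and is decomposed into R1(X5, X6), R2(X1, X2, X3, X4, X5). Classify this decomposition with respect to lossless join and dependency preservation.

Lossless test: (X5)⁺ = {X5}, which is a superkey of neither fragment — lossy.
Dependency preservation: every FD's attributes lie within a single fragment, so each can be enforced locally — preserved.

lossy but dependency-preserving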